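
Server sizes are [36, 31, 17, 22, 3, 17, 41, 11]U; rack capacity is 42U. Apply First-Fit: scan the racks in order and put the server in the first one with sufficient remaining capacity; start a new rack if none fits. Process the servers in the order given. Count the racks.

5 racks

rack 1: place 36U, 6U left
rack 2: place 31U, 11U left
rack 3: place 17U, 25U left
rack 3: place 22U, 3U left
rack 1: place 3U, 3U left
rack 4: place 17U, 25U left
rack 5: place 41U, 1U left
rack 2: place 11U, 0U left
Final racks: [36,3] [31,11] [17,22] [17] [41].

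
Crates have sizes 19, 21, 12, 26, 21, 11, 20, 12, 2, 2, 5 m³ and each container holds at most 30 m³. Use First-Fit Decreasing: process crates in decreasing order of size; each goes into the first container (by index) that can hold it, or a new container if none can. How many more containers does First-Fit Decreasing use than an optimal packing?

First-Fit Decreasing: [26,2,2] [21,5] [21] [20] [19,11] [12,12] → 6 containers.
Total size 151 m³; any packing needs at least ⌈151/30⌉ = 6 containers.
So 6 is already optimal.

0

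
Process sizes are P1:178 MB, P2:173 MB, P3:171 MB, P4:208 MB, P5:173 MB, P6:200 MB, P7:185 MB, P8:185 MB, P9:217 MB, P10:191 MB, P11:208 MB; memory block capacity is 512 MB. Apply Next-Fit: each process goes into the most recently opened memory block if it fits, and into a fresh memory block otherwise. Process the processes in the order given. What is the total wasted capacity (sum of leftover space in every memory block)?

P1 (178 MB) → memory block 1 (remaining 334 MB)
P2 (173 MB) → memory block 1 (remaining 161 MB)
P3 (171 MB) → memory block 2 (remaining 341 MB)
P4 (208 MB) → memory block 2 (remaining 133 MB)
P5 (173 MB) → memory block 3 (remaining 339 MB)
P6 (200 MB) → memory block 3 (remaining 139 MB)
P7 (185 MB) → memory block 4 (remaining 327 MB)
P8 (185 MB) → memory block 4 (remaining 142 MB)
P9 (217 MB) → memory block 5 (remaining 295 MB)
P10 (191 MB) → memory block 5 (remaining 104 MB)
P11 (208 MB) → memory block 6 (remaining 304 MB)
6 memory blocks × 512 MB = 3072 MB; used 2089 MB; unused 983 MB.

983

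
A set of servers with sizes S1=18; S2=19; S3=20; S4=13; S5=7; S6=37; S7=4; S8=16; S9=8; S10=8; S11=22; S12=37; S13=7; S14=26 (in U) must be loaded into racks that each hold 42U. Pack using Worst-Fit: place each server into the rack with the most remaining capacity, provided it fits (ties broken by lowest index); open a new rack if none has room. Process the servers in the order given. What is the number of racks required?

7

rack 1: place S1 (18U), 24U left
rack 1: place S2 (19U), 5U left
rack 2: place S3 (20U), 22U left
rack 2: place S4 (13U), 9U left
rack 2: place S5 (7U), 2U left
rack 3: place S6 (37U), 5U left
rack 1: place S7 (4U), 1U left
rack 4: place S8 (16U), 26U left
rack 4: place S9 (8U), 18U left
rack 4: place S10 (8U), 10U left
rack 5: place S11 (22U), 20U left
rack 6: place S12 (37U), 5U left
rack 5: place S13 (7U), 13U left
rack 7: place S14 (26U), 16U left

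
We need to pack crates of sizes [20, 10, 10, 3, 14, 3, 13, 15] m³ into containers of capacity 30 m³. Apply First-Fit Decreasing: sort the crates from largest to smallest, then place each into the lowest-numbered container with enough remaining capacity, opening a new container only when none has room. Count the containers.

3

Sorted descending: 20, 15, 14, 13, 10, 10, 3, 3.
Put 20 m³ in container 1; 10 m³ remain.
Put 15 m³ in container 2; 15 m³ remain.
Put 14 m³ in container 2; 1 m³ remain.
Put 13 m³ in container 3; 17 m³ remain.
Put 10 m³ in container 1; 0 m³ remain.
Put 10 m³ in container 3; 7 m³ remain.
Put 3 m³ in container 3; 4 m³ remain.
Put 3 m³ in container 3; 1 m³ remain.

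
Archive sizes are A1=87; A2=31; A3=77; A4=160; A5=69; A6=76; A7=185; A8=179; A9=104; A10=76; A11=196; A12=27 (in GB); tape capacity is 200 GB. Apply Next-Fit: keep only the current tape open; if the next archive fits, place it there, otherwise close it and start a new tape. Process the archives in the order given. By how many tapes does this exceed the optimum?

Next-Fit: [87,31,77] [160] [69,76] [185] [179] [104,76] [196] [27] → 8 tapes.
Total size 1267 GB; any packing needs at least ⌈1267/200⌉ = 7 tapes.
An optimal packing achieves that bound: [196] [185] [179] [160,31] [104,87] [77,76,27] [76,69] → 7 tapes.
Excess: 8 − 7 = 1.

1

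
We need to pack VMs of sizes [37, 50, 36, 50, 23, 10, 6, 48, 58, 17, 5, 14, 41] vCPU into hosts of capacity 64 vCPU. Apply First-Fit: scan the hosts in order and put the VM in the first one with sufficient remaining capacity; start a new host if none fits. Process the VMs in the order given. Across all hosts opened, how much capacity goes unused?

host 1: place 37 vCPU, 27 vCPU left
host 2: place 50 vCPU, 14 vCPU left
host 3: place 36 vCPU, 28 vCPU left
host 4: place 50 vCPU, 14 vCPU left
host 1: place 23 vCPU, 4 vCPU left
host 2: place 10 vCPU, 4 vCPU left
host 3: place 6 vCPU, 22 vCPU left
host 5: place 48 vCPU, 16 vCPU left
host 6: place 58 vCPU, 6 vCPU left
host 3: place 17 vCPU, 5 vCPU left
host 3: place 5 vCPU, 0 vCPU left
host 4: place 14 vCPU, 0 vCPU left
host 7: place 41 vCPU, 23 vCPU left
7 hosts × 64 vCPU = 448 vCPU; used 395 vCPU; unused 53 vCPU.

53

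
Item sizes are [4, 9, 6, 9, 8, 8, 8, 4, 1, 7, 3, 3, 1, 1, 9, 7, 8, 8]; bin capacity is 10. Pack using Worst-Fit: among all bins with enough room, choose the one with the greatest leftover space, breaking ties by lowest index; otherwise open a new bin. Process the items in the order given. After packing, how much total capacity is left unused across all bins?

Put 4 in bin 1; 6 remain.
Put 9 in bin 2; 1 remain.
Put 6 in bin 1; 0 remain.
Put 9 in bin 3; 1 remain.
Put 8 in bin 4; 2 remain.
Put 8 in bin 5; 2 remain.
Put 8 in bin 6; 2 remain.
Put 4 in bin 7; 6 remain.
Put 1 in bin 7; 5 remain.
Put 7 in bin 8; 3 remain.
Put 3 in bin 7; 2 remain.
Put 3 in bin 8; 0 remain.
Put 1 in bin 4; 1 remain.
Put 1 in bin 5; 1 remain.
Put 9 in bin 9; 1 remain.
Put 7 in bin 10; 3 remain.
Put 8 in bin 11; 2 remain.
Put 8 in bin 12; 2 remain.
12 bins × 10 = 120; used 104; unused 16.

16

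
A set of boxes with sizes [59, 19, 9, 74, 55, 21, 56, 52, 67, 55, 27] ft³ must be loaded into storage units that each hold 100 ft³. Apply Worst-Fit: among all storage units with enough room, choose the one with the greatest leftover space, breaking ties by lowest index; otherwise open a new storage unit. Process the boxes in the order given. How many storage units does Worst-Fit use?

7 storage units

storage unit 1: place 59 ft³, 41 ft³ left
storage unit 1: place 19 ft³, 22 ft³ left
storage unit 1: place 9 ft³, 13 ft³ left
storage unit 2: place 74 ft³, 26 ft³ left
storage unit 3: place 55 ft³, 45 ft³ left
storage unit 3: place 21 ft³, 24 ft³ left
storage unit 4: place 56 ft³, 44 ft³ left
storage unit 5: place 52 ft³, 48 ft³ left
storage unit 6: place 67 ft³, 33 ft³ left
storage unit 7: place 55 ft³, 45 ft³ left
storage unit 5: place 27 ft³, 21 ft³ left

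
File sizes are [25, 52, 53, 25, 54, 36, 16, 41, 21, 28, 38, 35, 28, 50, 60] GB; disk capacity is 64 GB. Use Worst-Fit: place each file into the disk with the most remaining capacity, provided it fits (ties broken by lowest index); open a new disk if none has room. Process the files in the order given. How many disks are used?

11

disk 1: place 25 GB, 39 GB left
disk 2: place 52 GB, 12 GB left
disk 3: place 53 GB, 11 GB left
disk 1: place 25 GB, 14 GB left
disk 4: place 54 GB, 10 GB left
disk 5: place 36 GB, 28 GB left
disk 5: place 16 GB, 12 GB left
disk 6: place 41 GB, 23 GB left
disk 6: place 21 GB, 2 GB left
disk 7: place 28 GB, 36 GB left
disk 8: place 38 GB, 26 GB left
disk 7: place 35 GB, 1 GB left
disk 9: place 28 GB, 36 GB left
disk 10: place 50 GB, 14 GB left
disk 11: place 60 GB, 4 GB left
Final disks: [25,25] [52] [53] [54] [36,16] [41,21] [28,35] [38] [28] [50] [60].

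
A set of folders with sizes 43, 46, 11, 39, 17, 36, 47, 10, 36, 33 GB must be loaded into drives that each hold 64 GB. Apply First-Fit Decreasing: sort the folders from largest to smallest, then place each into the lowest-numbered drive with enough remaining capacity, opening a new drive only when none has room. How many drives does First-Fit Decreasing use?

7 drives

Sorted descending: 47, 46, 43, 39, 36, 36, 33, 17, 11, 10.
drive 1: place 47 GB, 17 GB left
drive 2: place 46 GB, 18 GB left
drive 3: place 43 GB, 21 GB left
drive 4: place 39 GB, 25 GB left
drive 5: place 36 GB, 28 GB left
drive 6: place 36 GB, 28 GB left
drive 7: place 33 GB, 31 GB left
drive 1: place 17 GB, 0 GB left
drive 2: place 11 GB, 7 GB left
drive 3: place 10 GB, 11 GB left
Final drives: [47,17] [46,11] [43,10] [39] [36] [36] [33].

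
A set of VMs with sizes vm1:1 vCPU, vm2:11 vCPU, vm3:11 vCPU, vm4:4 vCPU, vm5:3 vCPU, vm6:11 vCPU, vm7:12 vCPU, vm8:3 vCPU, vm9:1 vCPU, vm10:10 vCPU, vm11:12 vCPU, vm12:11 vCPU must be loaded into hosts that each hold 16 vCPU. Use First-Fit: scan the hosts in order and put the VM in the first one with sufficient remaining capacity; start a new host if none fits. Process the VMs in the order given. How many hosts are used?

Put vm1 (1 vCPU) in host 1; 15 vCPU remain.
Put vm2 (11 vCPU) in host 1; 4 vCPU remain.
Put vm3 (11 vCPU) in host 2; 5 vCPU remain.
Put vm4 (4 vCPU) in host 1; 0 vCPU remain.
Put vm5 (3 vCPU) in host 2; 2 vCPU remain.
Put vm6 (11 vCPU) in host 3; 5 vCPU remain.
Put vm7 (12 vCPU) in host 4; 4 vCPU remain.
Put vm8 (3 vCPU) in host 3; 2 vCPU remain.
Put vm9 (1 vCPU) in host 2; 1 vCPU remain.
Put vm10 (10 vCPU) in host 5; 6 vCPU remain.
Put vm11 (12 vCPU) in host 6; 4 vCPU remain.
Put vm12 (11 vCPU) in host 7; 5 vCPU remain.
Final hosts: [1,11,4] [11,3,1] [11,3] [12] [10] [12] [11].

7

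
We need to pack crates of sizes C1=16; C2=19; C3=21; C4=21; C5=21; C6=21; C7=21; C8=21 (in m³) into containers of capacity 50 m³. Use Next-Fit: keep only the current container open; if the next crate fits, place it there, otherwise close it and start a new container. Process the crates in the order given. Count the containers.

4

container 1: place C1 (16 m³), 34 m³ left
container 1: place C2 (19 m³), 15 m³ left
container 2: place C3 (21 m³), 29 m³ left
container 2: place C4 (21 m³), 8 m³ left
container 3: place C5 (21 m³), 29 m³ left
container 3: place C6 (21 m³), 8 m³ left
container 4: place C7 (21 m³), 29 m³ left
container 4: place C8 (21 m³), 8 m³ left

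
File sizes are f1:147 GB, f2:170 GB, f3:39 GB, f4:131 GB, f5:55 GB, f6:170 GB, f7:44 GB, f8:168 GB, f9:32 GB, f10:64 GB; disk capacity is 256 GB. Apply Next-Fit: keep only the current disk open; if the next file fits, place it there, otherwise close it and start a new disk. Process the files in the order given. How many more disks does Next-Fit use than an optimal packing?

Next-Fit: [147] [170,39] [131,55] [170,44] [168,32] [64] → 6 disks.
5 files exceed 128 GB (half the capacity), and no two of those can share a disk, so at least 5 disks are needed.
An optimal packing achieves that bound: [170,64] [170,55] [168,44,39] [147,32] [131] → 5 disks.
Excess: 6 − 5 = 1.

1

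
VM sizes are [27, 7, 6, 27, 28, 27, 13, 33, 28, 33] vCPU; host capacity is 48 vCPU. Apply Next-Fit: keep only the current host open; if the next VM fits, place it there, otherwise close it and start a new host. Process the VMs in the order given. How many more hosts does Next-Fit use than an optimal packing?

Next-Fit: [27,7,6] [27] [28] [27,13] [33] [28] [33] → 7 hosts.
7 VMs exceed 24 vCPU (half the capacity), and no two of those can share a host, so at least 7 hosts are needed.
So 7 is already optimal.

0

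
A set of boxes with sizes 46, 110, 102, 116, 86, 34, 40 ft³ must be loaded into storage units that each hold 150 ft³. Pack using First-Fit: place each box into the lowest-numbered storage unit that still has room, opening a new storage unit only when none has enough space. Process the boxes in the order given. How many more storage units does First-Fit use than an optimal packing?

0

First-Fit: [46,102] [110,34] [116] [86,40] → 4 storage units.
Total size 534 ft³; any packing needs at least ⌈534/150⌉ = 4 storage units.
So 4 is already optimal.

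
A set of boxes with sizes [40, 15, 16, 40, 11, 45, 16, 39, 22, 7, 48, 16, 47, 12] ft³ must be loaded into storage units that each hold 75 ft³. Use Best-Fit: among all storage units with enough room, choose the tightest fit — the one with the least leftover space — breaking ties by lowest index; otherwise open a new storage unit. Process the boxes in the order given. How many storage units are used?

Put 40 ft³ in storage unit 1; 35 ft³ remain.
Put 15 ft³ in storage unit 1; 20 ft³ remain.
Put 16 ft³ in storage unit 1; 4 ft³ remain.
Put 40 ft³ in storage unit 2; 35 ft³ remain.
Put 11 ft³ in storage unit 2; 24 ft³ remain.
Put 45 ft³ in storage unit 3; 30 ft³ remain.
Put 16 ft³ in storage unit 2; 8 ft³ remain.
Put 39 ft³ in storage unit 4; 36 ft³ remain.
Put 22 ft³ in storage unit 3; 8 ft³ remain.
Put 7 ft³ in storage unit 2; 1 ft³ remain.
Put 48 ft³ in storage unit 5; 27 ft³ remain.
Put 16 ft³ in storage unit 5; 11 ft³ remain.
Put 47 ft³ in storage unit 6; 28 ft³ remain.
Put 12 ft³ in storage unit 6; 16 ft³ remain.
Final storage units: [40,15,16] [40,11,16,7] [45,22] [39] [48,16] [47,12].

6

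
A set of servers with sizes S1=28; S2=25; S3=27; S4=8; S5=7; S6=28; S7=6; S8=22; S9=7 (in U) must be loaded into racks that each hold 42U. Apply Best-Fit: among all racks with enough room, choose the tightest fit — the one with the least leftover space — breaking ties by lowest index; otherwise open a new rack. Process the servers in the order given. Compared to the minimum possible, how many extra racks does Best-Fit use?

Best-Fit: [28,8,6] [25] [27,7,7] [28] [22] → 5 racks.
5 servers exceed 21U (half the capacity), and no two of those can share a rack, so at least 5 racks are needed.
So 5 is already optimal.

0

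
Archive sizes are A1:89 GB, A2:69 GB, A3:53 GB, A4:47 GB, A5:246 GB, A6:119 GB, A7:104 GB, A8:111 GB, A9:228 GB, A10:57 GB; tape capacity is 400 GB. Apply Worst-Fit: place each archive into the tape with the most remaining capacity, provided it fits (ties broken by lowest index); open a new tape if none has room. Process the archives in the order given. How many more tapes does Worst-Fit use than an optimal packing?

0

Worst-Fit: [89,69,53,47,104] [246,119] [111,228,57] → 3 tapes.
Total size 1123 GB; any packing needs at least ⌈1123/400⌉ = 3 tapes.
So 3 is already optimal.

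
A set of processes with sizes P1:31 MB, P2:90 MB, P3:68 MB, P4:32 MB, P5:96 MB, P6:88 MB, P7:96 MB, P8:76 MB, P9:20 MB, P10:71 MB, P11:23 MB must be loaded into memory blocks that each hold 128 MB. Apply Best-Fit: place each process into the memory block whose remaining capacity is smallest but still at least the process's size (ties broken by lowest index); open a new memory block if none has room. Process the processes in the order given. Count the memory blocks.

7

Put P1 (31 MB) in memory block 1; 97 MB remain.
Put P2 (90 MB) in memory block 1; 7 MB remain.
Put P3 (68 MB) in memory block 2; 60 MB remain.
Put P4 (32 MB) in memory block 2; 28 MB remain.
Put P5 (96 MB) in memory block 3; 32 MB remain.
Put P6 (88 MB) in memory block 4; 40 MB remain.
Put P7 (96 MB) in memory block 5; 32 MB remain.
Put P8 (76 MB) in memory block 6; 52 MB remain.
Put P9 (20 MB) in memory block 2; 8 MB remain.
Put P10 (71 MB) in memory block 7; 57 MB remain.
Put P11 (23 MB) in memory block 3; 9 MB remain.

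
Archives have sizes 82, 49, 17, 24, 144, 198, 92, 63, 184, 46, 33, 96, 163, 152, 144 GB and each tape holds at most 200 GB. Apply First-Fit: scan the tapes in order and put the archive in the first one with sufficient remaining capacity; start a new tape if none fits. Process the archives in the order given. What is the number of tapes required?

9

82 GB → tape 1 (remaining 118 GB)
49 GB → tape 1 (remaining 69 GB)
17 GB → tape 1 (remaining 52 GB)
24 GB → tape 1 (remaining 28 GB)
144 GB → tape 2 (remaining 56 GB)
198 GB → tape 3 (remaining 2 GB)
92 GB → tape 4 (remaining 108 GB)
63 GB → tape 4 (remaining 45 GB)
184 GB → tape 5 (remaining 16 GB)
46 GB → tape 2 (remaining 10 GB)
33 GB → tape 4 (remaining 12 GB)
96 GB → tape 6 (remaining 104 GB)
163 GB → tape 7 (remaining 37 GB)
152 GB → tape 8 (remaining 48 GB)
144 GB → tape 9 (remaining 56 GB)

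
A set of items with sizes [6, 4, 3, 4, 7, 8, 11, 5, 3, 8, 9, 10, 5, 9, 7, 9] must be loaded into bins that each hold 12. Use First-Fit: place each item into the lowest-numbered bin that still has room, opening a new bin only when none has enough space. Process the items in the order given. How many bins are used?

11 bins

6 → bin 1 (remaining 6)
4 → bin 1 (remaining 2)
3 → bin 2 (remaining 9)
4 → bin 2 (remaining 5)
7 → bin 3 (remaining 5)
8 → bin 4 (remaining 4)
11 → bin 5 (remaining 1)
5 → bin 2 (remaining 0)
3 → bin 3 (remaining 2)
8 → bin 6 (remaining 4)
9 → bin 7 (remaining 3)
10 → bin 8 (remaining 2)
5 → bin 9 (remaining 7)
9 → bin 10 (remaining 3)
7 → bin 9 (remaining 0)
9 → bin 11 (remaining 3)
Final bins: [6,4] [3,4,5] [7,3] [8] [11] [8] [9] [10] [5,7] [9] [9].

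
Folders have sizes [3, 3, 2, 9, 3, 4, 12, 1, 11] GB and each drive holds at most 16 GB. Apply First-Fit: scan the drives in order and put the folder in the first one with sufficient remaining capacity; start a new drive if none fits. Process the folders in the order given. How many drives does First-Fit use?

4

3 GB → drive 1 (remaining 13 GB)
3 GB → drive 1 (remaining 10 GB)
2 GB → drive 1 (remaining 8 GB)
9 GB → drive 2 (remaining 7 GB)
3 GB → drive 1 (remaining 5 GB)
4 GB → drive 1 (remaining 1 GB)
12 GB → drive 3 (remaining 4 GB)
1 GB → drive 1 (remaining 0 GB)
11 GB → drive 4 (remaining 5 GB)
Final drives: [3,3,2,3,4,1] [9] [12] [11].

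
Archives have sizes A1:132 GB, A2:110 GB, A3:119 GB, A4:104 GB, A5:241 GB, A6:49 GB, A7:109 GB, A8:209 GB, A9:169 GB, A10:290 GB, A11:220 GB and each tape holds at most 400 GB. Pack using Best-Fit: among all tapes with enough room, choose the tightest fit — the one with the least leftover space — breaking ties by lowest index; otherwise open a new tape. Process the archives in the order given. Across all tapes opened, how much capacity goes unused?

Put A1 (132 GB) in tape 1; 268 GB remain.
Put A2 (110 GB) in tape 1; 158 GB remain.
Put A3 (119 GB) in tape 1; 39 GB remain.
Put A4 (104 GB) in tape 2; 296 GB remain.
Put A5 (241 GB) in tape 2; 55 GB remain.
Put A6 (49 GB) in tape 2; 6 GB remain.
Put A7 (109 GB) in tape 3; 291 GB remain.
Put A8 (209 GB) in tape 3; 82 GB remain.
Put A9 (169 GB) in tape 4; 231 GB remain.
Put A10 (290 GB) in tape 5; 110 GB remain.
Put A11 (220 GB) in tape 4; 11 GB remain.
5 tapes × 400 GB = 2000 GB; used 1752 GB; unused 248 GB.

248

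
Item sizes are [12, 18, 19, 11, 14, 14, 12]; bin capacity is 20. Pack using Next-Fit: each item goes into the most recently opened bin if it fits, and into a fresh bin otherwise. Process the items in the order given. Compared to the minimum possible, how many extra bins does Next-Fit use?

Next-Fit: [12] [18] [19] [11] [14] [14] [12] → 7 bins.
7 items exceed 10 (half the capacity), and no two of those can share a bin, so at least 7 bins are needed.
So 7 is already optimal.

0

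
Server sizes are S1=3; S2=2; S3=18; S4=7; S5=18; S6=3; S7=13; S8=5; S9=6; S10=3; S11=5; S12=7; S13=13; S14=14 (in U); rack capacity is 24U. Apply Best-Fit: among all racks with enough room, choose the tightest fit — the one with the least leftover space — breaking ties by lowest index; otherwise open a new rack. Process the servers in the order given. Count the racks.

Put S1 (3U) in rack 1; 21U remain.
Put S2 (2U) in rack 1; 19U remain.
Put S3 (18U) in rack 1; 1U remain.
Put S4 (7U) in rack 2; 17U remain.
Put S5 (18U) in rack 3; 6U remain.
Put S6 (3U) in rack 3; 3U remain.
Put S7 (13U) in rack 2; 4U remain.
Put S8 (5U) in rack 4; 19U remain.
Put S9 (6U) in rack 4; 13U remain.
Put S10 (3U) in rack 3; 0U remain.
Put S11 (5U) in rack 4; 8U remain.
Put S12 (7U) in rack 4; 1U remain.
Put S13 (13U) in rack 5; 11U remain.
Put S14 (14U) in rack 6; 10U remain.
Final racks: [3,2,18] [7,13] [18,3,3] [5,6,5,7] [13] [14].

6 racks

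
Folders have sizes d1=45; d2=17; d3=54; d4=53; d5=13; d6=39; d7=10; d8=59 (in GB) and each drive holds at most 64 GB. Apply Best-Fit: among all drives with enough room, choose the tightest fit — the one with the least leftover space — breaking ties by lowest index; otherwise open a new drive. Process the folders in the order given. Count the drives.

d1 (45 GB) → drive 1 (remaining 19 GB)
d2 (17 GB) → drive 1 (remaining 2 GB)
d3 (54 GB) → drive 2 (remaining 10 GB)
d4 (53 GB) → drive 3 (remaining 11 GB)
d5 (13 GB) → drive 4 (remaining 51 GB)
d6 (39 GB) → drive 4 (remaining 12 GB)
d7 (10 GB) → drive 2 (remaining 0 GB)
d8 (59 GB) → drive 5 (remaining 5 GB)

5 drives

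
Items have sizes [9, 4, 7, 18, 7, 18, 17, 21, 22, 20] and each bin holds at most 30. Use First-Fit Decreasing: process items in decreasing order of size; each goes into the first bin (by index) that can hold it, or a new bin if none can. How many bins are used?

Sorted descending: 22, 21, 20, 18, 18, 17, 9, 7, 7, 4.
bin 1: place 22, 8 left
bin 2: place 21, 9 left
bin 3: place 20, 10 left
bin 4: place 18, 12 left
bin 5: place 18, 12 left
bin 6: place 17, 13 left
bin 2: place 9, 0 left
bin 1: place 7, 1 left
bin 3: place 7, 3 left
bin 4: place 4, 8 left
Final bins: [22,7] [21,9] [20,7] [18,4] [18] [17].

6 bins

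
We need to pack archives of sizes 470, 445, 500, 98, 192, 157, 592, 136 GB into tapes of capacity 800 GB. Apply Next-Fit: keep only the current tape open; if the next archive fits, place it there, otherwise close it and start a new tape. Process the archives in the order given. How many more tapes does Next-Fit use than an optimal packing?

1

Next-Fit: [470] [445] [500,98,192] [157,592] [136] → 5 tapes.
Total size 2590 GB; any packing needs at least ⌈2590/800⌉ = 4 tapes.
An optimal packing achieves that bound: [592,192] [500,157,136] [470,98] [445] → 4 tapes.
Excess: 5 − 4 = 1.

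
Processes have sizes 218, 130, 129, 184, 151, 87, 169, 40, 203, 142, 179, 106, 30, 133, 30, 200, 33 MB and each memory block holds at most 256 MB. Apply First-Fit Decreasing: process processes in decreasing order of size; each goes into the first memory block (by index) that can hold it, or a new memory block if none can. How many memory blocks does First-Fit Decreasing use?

Sorted descending: 218, 203, 200, 184, 179, 169, 151, 142, 133, 130, 129, 106, 87, 40, 33, 30, 30.
218 MB → memory block 1 (remaining 38 MB)
203 MB → memory block 2 (remaining 53 MB)
200 MB → memory block 3 (remaining 56 MB)
184 MB → memory block 4 (remaining 72 MB)
179 MB → memory block 5 (remaining 77 MB)
169 MB → memory block 6 (remaining 87 MB)
151 MB → memory block 7 (remaining 105 MB)
142 MB → memory block 8 (remaining 114 MB)
133 MB → memory block 9 (remaining 123 MB)
130 MB → memory block 10 (remaining 126 MB)
129 MB → memory block 11 (remaining 127 MB)
106 MB → memory block 8 (remaining 8 MB)
87 MB → memory block 6 (remaining 0 MB)
40 MB → memory block 2 (remaining 13 MB)
33 MB → memory block 1 (remaining 5 MB)
30 MB → memory block 3 (remaining 26 MB)
30 MB → memory block 4 (remaining 42 MB)
Final memory blocks: [218,33] [203,40] [200,30] [184,30] [179] [169,87] [151] [142,106] [133] [130] [129].

11 memory blocks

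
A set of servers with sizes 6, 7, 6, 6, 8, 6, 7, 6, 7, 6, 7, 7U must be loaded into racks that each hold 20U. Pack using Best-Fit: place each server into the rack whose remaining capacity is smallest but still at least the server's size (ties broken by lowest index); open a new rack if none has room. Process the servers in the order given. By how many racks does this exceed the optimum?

0

Best-Fit: [6,7,6] [6,8,6] [7,6,7] [6,7,7] → 4 racks.
Total size 79U; any packing needs at least ⌈79/20⌉ = 4 racks.
So 4 is already optimal.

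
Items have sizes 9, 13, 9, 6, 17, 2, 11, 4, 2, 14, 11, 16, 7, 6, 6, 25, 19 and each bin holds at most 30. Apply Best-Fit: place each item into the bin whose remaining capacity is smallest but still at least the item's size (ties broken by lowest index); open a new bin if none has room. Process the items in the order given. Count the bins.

bin 1: place 9, 21 left
bin 1: place 13, 8 left
bin 2: place 9, 21 left
bin 1: place 6, 2 left
bin 2: place 17, 4 left
bin 1: place 2, 0 left
bin 3: place 11, 19 left
bin 2: place 4, 0 left
bin 3: place 2, 17 left
bin 3: place 14, 3 left
bin 4: place 11, 19 left
bin 4: place 16, 3 left
bin 5: place 7, 23 left
bin 5: place 6, 17 left
bin 5: place 6, 11 left
bin 6: place 25, 5 left
bin 7: place 19, 11 left

7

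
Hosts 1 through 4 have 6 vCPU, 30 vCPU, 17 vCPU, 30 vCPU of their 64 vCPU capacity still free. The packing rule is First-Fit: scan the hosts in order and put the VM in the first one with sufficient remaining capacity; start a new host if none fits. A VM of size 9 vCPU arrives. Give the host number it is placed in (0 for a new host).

2

Hosts with room: host 2 (30 vCPU), host 3 (17 vCPU), host 4 (30 vCPU).
The first with room is host 2.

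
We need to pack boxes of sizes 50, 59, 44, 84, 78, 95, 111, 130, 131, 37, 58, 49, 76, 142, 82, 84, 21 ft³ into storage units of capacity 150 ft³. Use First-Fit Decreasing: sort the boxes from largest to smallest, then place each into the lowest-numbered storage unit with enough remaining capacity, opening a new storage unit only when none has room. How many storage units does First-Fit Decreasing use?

10

Sorted descending: 142, 131, 130, 111, 95, 84, 84, 82, 78, 76, 59, 58, 50, 49, 44, 37, 21.
storage unit 1: place 142 ft³, 8 ft³ left
storage unit 2: place 131 ft³, 19 ft³ left
storage unit 3: place 130 ft³, 20 ft³ left
storage unit 4: place 111 ft³, 39 ft³ left
storage unit 5: place 95 ft³, 55 ft³ left
storage unit 6: place 84 ft³, 66 ft³ left
storage unit 7: place 84 ft³, 66 ft³ left
storage unit 8: place 82 ft³, 68 ft³ left
storage unit 9: place 78 ft³, 72 ft³ left
storage unit 10: place 76 ft³, 74 ft³ left
storage unit 6: place 59 ft³, 7 ft³ left
storage unit 7: place 58 ft³, 8 ft³ left
storage unit 5: place 50 ft³, 5 ft³ left
storage unit 8: place 49 ft³, 19 ft³ left
storage unit 9: place 44 ft³, 28 ft³ left
storage unit 4: place 37 ft³, 2 ft³ left
storage unit 9: place 21 ft³, 7 ft³ left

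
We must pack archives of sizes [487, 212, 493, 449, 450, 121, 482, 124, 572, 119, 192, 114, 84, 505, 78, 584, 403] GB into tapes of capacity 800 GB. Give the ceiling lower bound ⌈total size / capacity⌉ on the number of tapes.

7

Total size = 487 + 212 + 493 + 449 + 450 + 121 + 482 + 124 + 572 + 119 + 192 + 114 + 84 + 505 + 78 + 584 + 403 = 5469 GB.
⌈5469 / 800⌉ = 7.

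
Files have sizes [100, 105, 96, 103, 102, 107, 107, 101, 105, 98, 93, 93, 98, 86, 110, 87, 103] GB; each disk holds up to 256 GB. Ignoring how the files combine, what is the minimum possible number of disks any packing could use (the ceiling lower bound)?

Total size = 100 + 105 + 96 + 103 + 102 + 107 + 107 + 101 + 105 + 98 + 93 + 93 + 98 + 86 + 110 + 87 + 103 = 1694 GB.
⌈1694 / 256⌉ = 7.

7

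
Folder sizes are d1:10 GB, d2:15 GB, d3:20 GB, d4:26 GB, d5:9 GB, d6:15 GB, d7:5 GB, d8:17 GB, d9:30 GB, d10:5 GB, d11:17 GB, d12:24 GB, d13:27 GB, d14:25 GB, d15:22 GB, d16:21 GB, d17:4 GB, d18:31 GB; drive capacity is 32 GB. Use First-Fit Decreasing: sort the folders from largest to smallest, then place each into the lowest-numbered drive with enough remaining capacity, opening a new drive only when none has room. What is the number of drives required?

Sorted descending: 31, 30, 27, 26, 25, 24, 22, 21, 20, 17, 17, 15, 15, 10, 9, 5, 5, 4.
31 GB → drive 1 (remaining 1 GB)
30 GB → drive 2 (remaining 2 GB)
27 GB → drive 3 (remaining 5 GB)
26 GB → drive 4 (remaining 6 GB)
25 GB → drive 5 (remaining 7 GB)
24 GB → drive 6 (remaining 8 GB)
22 GB → drive 7 (remaining 10 GB)
21 GB → drive 8 (remaining 11 GB)
20 GB → drive 9 (remaining 12 GB)
17 GB → drive 10 (remaining 15 GB)
17 GB → drive 11 (remaining 15 GB)
15 GB → drive 10 (remaining 0 GB)
15 GB → drive 11 (remaining 0 GB)
10 GB → drive 7 (remaining 0 GB)
9 GB → drive 8 (remaining 2 GB)
5 GB → drive 3 (remaining 0 GB)
5 GB → drive 4 (remaining 1 GB)
4 GB → drive 5 (remaining 3 GB)

11 drives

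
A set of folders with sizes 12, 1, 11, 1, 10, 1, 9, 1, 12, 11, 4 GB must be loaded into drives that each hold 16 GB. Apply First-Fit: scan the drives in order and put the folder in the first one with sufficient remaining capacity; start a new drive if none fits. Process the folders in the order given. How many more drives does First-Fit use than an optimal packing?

0

First-Fit: [12,1,1,1,1] [11,4] [10] [9] [12] [11] → 6 drives.
6 folders exceed 8 GB (half the capacity), and no two of those can share a drive, so at least 6 drives are needed.
So 6 is already optimal.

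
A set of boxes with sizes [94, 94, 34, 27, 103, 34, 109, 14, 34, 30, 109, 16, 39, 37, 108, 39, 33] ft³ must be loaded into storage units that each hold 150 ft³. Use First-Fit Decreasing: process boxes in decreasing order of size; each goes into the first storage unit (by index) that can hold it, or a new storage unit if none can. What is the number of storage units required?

7

Sorted descending: 109, 109, 108, 103, 94, 94, 39, 39, 37, 34, 34, 34, 33, 30, 27, 16, 14.
109 ft³ → storage unit 1 (remaining 41 ft³)
109 ft³ → storage unit 2 (remaining 41 ft³)
108 ft³ → storage unit 3 (remaining 42 ft³)
103 ft³ → storage unit 4 (remaining 47 ft³)
94 ft³ → storage unit 5 (remaining 56 ft³)
94 ft³ → storage unit 6 (remaining 56 ft³)
39 ft³ → storage unit 1 (remaining 2 ft³)
39 ft³ → storage unit 2 (remaining 2 ft³)
37 ft³ → storage unit 3 (remaining 5 ft³)
34 ft³ → storage unit 4 (remaining 13 ft³)
34 ft³ → storage unit 5 (remaining 22 ft³)
34 ft³ → storage unit 6 (remaining 22 ft³)
33 ft³ → storage unit 7 (remaining 117 ft³)
30 ft³ → storage unit 7 (remaining 87 ft³)
27 ft³ → storage unit 7 (remaining 60 ft³)
16 ft³ → storage unit 5 (remaining 6 ft³)
14 ft³ → storage unit 6 (remaining 8 ft³)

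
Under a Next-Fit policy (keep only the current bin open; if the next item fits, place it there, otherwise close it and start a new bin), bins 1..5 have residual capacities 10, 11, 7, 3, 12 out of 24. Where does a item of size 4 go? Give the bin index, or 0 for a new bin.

Next-Fit only looks at bin 5, which has 12 free.
4 fits there.

5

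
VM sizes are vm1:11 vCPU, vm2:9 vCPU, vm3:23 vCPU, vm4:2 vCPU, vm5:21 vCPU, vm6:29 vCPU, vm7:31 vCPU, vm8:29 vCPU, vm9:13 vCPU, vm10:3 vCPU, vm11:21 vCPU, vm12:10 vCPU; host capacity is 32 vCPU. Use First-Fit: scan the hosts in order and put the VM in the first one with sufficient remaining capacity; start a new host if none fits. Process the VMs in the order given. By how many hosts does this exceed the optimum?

1

First-Fit: [11,9,2,3] [23] [21,10] [29] [31] [29] [13] [21] → 8 hosts.
Total size 202 vCPU; any packing needs at least ⌈202/32⌉ = 7 hosts.
An optimal packing achieves that bound: [31] [29,3] [29,2] [23,9] [21,11] [21,10] [13] → 7 hosts.
Excess: 8 − 7 = 1.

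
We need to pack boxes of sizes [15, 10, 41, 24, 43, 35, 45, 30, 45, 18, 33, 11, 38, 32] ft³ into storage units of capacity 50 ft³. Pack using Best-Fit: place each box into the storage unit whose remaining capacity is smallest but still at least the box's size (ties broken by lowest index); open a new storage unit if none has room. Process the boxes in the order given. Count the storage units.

10

15 ft³ → storage unit 1 (remaining 35 ft³)
10 ft³ → storage unit 1 (remaining 25 ft³)
41 ft³ → storage unit 2 (remaining 9 ft³)
24 ft³ → storage unit 1 (remaining 1 ft³)
43 ft³ → storage unit 3 (remaining 7 ft³)
35 ft³ → storage unit 4 (remaining 15 ft³)
45 ft³ → storage unit 5 (remaining 5 ft³)
30 ft³ → storage unit 6 (remaining 20 ft³)
45 ft³ → storage unit 7 (remaining 5 ft³)
18 ft³ → storage unit 6 (remaining 2 ft³)
33 ft³ → storage unit 8 (remaining 17 ft³)
11 ft³ → storage unit 4 (remaining 4 ft³)
38 ft³ → storage unit 9 (remaining 12 ft³)
32 ft³ → storage unit 10 (remaining 18 ft³)
Final storage units: [15,10,24] [41] [43] [35,11] [45] [30,18] [45] [33] [38] [32].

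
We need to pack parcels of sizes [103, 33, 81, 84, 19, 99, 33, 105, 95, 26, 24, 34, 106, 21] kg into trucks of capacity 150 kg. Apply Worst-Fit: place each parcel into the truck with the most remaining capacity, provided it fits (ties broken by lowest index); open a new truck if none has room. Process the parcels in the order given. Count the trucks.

7

truck 1: place 103 kg, 47 kg left
truck 1: place 33 kg, 14 kg left
truck 2: place 81 kg, 69 kg left
truck 3: place 84 kg, 66 kg left
truck 2: place 19 kg, 50 kg left
truck 4: place 99 kg, 51 kg left
truck 3: place 33 kg, 33 kg left
truck 5: place 105 kg, 45 kg left
truck 6: place 95 kg, 55 kg left
truck 6: place 26 kg, 29 kg left
truck 4: place 24 kg, 27 kg left
truck 2: place 34 kg, 16 kg left
truck 7: place 106 kg, 44 kg left
truck 5: place 21 kg, 24 kg left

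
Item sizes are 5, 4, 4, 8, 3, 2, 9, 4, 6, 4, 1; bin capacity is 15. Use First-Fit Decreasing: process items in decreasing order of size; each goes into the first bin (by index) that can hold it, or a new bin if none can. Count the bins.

Sorted descending: 9, 8, 6, 5, 4, 4, 4, 4, 3, 2, 1.
bin 1: place 9, 6 left
bin 2: place 8, 7 left
bin 1: place 6, 0 left
bin 2: place 5, 2 left
bin 3: place 4, 11 left
bin 3: place 4, 7 left
bin 3: place 4, 3 left
bin 4: place 4, 11 left
bin 3: place 3, 0 left
bin 2: place 2, 0 left
bin 4: place 1, 10 left

4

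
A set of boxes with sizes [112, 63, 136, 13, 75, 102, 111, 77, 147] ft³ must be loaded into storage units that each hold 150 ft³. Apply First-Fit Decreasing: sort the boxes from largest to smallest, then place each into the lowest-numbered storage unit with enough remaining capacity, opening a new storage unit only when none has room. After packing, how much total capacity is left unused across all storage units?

214

Sorted descending: 147, 136, 112, 111, 102, 77, 75, 63, 13.
Put 147 ft³ in storage unit 1; 3 ft³ remain.
Put 136 ft³ in storage unit 2; 14 ft³ remain.
Put 112 ft³ in storage unit 3; 38 ft³ remain.
Put 111 ft³ in storage unit 4; 39 ft³ remain.
Put 102 ft³ in storage unit 5; 48 ft³ remain.
Put 77 ft³ in storage unit 6; 73 ft³ remain.
Put 75 ft³ in storage unit 7; 75 ft³ remain.
Put 63 ft³ in storage unit 6; 10 ft³ remain.
Put 13 ft³ in storage unit 2; 1 ft³ remain.
7 storage units × 150 ft³ = 1050 ft³; used 836 ft³; unused 214 ft³.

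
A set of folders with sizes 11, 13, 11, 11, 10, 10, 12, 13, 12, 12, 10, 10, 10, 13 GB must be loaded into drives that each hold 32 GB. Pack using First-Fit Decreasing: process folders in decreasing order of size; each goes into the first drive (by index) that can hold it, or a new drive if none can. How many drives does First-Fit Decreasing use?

Sorted descending: 13, 13, 13, 12, 12, 12, 11, 11, 11, 10, 10, 10, 10, 10.
Put 13 GB in drive 1; 19 GB remain.
Put 13 GB in drive 1; 6 GB remain.
Put 13 GB in drive 2; 19 GB remain.
Put 12 GB in drive 2; 7 GB remain.
Put 12 GB in drive 3; 20 GB remain.
Put 12 GB in drive 3; 8 GB remain.
Put 11 GB in drive 4; 21 GB remain.
Put 11 GB in drive 4; 10 GB remain.
Put 11 GB in drive 5; 21 GB remain.
Put 10 GB in drive 4; 0 GB remain.
Put 10 GB in drive 5; 11 GB remain.
Put 10 GB in drive 5; 1 GB remain.
Put 10 GB in drive 6; 22 GB remain.
Put 10 GB in drive 6; 12 GB remain.

6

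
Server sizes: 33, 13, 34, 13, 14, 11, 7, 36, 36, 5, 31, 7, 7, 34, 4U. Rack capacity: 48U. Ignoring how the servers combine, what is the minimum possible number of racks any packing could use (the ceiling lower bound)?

Total size = 33 + 13 + 34 + 13 + 14 + 11 + 7 + 36 + 36 + 5 + 31 + 7 + 7 + 34 + 4 = 285U.
⌈285 / 48⌉ = 6.

6 racks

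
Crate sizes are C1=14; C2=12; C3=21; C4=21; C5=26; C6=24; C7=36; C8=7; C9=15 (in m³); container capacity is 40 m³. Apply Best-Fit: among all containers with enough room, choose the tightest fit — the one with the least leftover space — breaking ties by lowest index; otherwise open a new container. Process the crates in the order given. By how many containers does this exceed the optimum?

1

Best-Fit: [14,12,7] [21] [21] [26] [24,15] [36] → 6 containers.
Total size 176 m³; any packing needs at least ⌈176/40⌉ = 5 containers.
An optimal packing achieves that bound: [36] [26,14] [24,15] [21,12,7] [21] → 5 containers.
Excess: 6 − 5 = 1.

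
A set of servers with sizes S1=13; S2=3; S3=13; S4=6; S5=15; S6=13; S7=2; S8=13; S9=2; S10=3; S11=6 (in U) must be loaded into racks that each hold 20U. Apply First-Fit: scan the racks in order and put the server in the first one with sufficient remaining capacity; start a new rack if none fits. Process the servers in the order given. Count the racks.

5

S1 (13U) → rack 1 (remaining 7U)
S2 (3U) → rack 1 (remaining 4U)
S3 (13U) → rack 2 (remaining 7U)
S4 (6U) → rack 2 (remaining 1U)
S5 (15U) → rack 3 (remaining 5U)
S6 (13U) → rack 4 (remaining 7U)
S7 (2U) → rack 1 (remaining 2U)
S8 (13U) → rack 5 (remaining 7U)
S9 (2U) → rack 1 (remaining 0U)
S10 (3U) → rack 3 (remaining 2U)
S11 (6U) → rack 4 (remaining 1U)
Final racks: [13,3,2,2] [13,6] [15,3] [13,6] [13].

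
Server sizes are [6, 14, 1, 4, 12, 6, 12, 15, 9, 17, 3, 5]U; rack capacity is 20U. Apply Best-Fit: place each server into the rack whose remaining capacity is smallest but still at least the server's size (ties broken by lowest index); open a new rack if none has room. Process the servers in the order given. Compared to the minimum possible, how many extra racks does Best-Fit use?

Best-Fit: [6,14] [1,4,12,3] [6,12] [15,5] [9] [17] → 6 racks.
Total size 104U; any packing needs at least ⌈104/20⌉ = 6 racks.
So 6 is already optimal.

0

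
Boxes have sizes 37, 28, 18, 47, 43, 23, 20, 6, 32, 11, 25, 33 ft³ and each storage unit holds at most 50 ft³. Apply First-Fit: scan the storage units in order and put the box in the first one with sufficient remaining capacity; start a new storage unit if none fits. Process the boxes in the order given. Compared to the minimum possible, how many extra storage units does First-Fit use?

1

First-Fit: [37,6] [28,18] [47] [43] [23,20] [32,11] [25] [33] → 8 storage units.
Total size 323 ft³; any packing needs at least ⌈323/50⌉ = 7 storage units.
An optimal packing achieves that bound: [47] [43,6] [37,11] [33] [32,18] [28,20] [25,23] → 7 storage units.
Excess: 8 − 7 = 1.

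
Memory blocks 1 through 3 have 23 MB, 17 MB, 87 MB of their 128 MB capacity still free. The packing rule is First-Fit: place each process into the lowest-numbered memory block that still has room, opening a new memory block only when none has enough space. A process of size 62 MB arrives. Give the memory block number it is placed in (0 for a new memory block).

3

Memory blocks with room: memory block 3 (87 MB).
The first with room is memory block 3.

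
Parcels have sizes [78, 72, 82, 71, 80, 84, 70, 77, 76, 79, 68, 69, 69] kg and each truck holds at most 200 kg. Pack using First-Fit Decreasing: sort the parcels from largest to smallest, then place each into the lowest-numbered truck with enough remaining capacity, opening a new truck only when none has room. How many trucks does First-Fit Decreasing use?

7

Sorted descending: 84, 82, 80, 79, 78, 77, 76, 72, 71, 70, 69, 69, 68.
Put 84 kg in truck 1; 116 kg remain.
Put 82 kg in truck 1; 34 kg remain.
Put 80 kg in truck 2; 120 kg remain.
Put 79 kg in truck 2; 41 kg remain.
Put 78 kg in truck 3; 122 kg remain.
Put 77 kg in truck 3; 45 kg remain.
Put 76 kg in truck 4; 124 kg remain.
Put 72 kg in truck 4; 52 kg remain.
Put 71 kg in truck 5; 129 kg remain.
Put 70 kg in truck 5; 59 kg remain.
Put 69 kg in truck 6; 131 kg remain.
Put 69 kg in truck 6; 62 kg remain.
Put 68 kg in truck 7; 132 kg remain.
Final trucks: [84,82] [80,79] [78,77] [76,72] [71,70] [69,69] [68].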